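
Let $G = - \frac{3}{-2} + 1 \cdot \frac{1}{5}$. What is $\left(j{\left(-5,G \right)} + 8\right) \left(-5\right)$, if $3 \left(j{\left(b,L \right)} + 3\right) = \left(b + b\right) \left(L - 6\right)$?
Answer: $- \frac{290}{3} \approx -96.667$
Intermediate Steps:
$G = \frac{17}{10}$ ($G = \left(-3\right) \left(- \frac{1}{2}\right) + 1 \cdot \frac{1}{5} = \frac{3}{2} + \frac{1}{5} = \frac{17}{10} \approx 1.7$)
$j{\left(b,L \right)} = -3 + \frac{2 b \left(-6 + L\right)}{3}$ ($j{\left(b,L \right)} = -3 + \frac{\left(b + b\right) \left(L - 6\right)}{3} = -3 + \frac{2 b \left(-6 + L\right)}{3}$)
$\left(j{\left(-5,G \right)} + 8\right) \left(-5\right) = \left(\left(-3 - -20 + \frac{2}{3} \cdot \frac{17}{10} \left(-5\right)\right) + 8\right) \left(-5\right) = \left(\left(-3 + 20 - \frac{17}{3}\right) + 8\right) \left(-5\right) = \left(\frac{34}{3} + 8\right) \left(-5\right) = \frac{58}{3} \left(-5\right) = - \frac{290}{3}$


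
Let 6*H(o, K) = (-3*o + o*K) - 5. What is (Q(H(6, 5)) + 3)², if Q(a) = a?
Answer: 625/36 ≈ 17.361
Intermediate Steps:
H(o, K) = -⅚ - o/2 + K*o/6 (H(o, K) = ((-3*o + o*K) - 5)/6 = ((-3*o + K*o) - 5)/6 = (-5 - 3*o + K*o)/6 = -⅚ - o/2 + K*o/6)
(Q(H(6, 5)) + 3)² = ((-⅚ - ½*6 + (⅙)*5*6) + 3)² = ((-⅚ - 3 + 5) + 3)² = (7/6 + 3)² = (25/6)² = 625/36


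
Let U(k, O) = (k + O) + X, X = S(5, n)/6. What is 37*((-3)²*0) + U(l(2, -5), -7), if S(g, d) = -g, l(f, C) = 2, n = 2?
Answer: -35/6 ≈ -5.8333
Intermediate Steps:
X = -⅚ (X = -1*5/6 = -5*⅙ = -⅚ ≈ -0.83333)
U(k, O) = -⅚ + O + k (U(k, O) = (k + O) - ⅚ = (O + k) - ⅚ = -⅚ + O + k)
37*((-3)²*0) + U(l(2, -5), -7) = 37*((-3)²*0) + (-⅚ - 7 + 2) = 37*(9*0) - 35/6 = 37*0 - 35/6 = 0 - 35/6 = -35/6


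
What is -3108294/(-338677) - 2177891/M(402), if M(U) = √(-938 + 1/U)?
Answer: 3108294/338677 + 2177891*I*√6063366/75415 ≈ 9.1777 + 71111.0*I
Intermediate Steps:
-3108294/(-338677) - 2177891/M(402) = -3108294/(-338677) - 2177891/√(-938 + 1/402) = -3108294*(-1/338677) - 2177891/√(-938 + 1/402) = 3108294/338677 - 2177891*(-I*√6063366/75415) = 3108294/338677 - (-2177891)*I*√6063366/75415 = 3108294/338677 + 2177891*I*√6063366/75415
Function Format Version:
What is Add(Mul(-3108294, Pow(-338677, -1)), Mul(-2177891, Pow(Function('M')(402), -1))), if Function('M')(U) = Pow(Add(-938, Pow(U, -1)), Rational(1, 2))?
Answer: Add(Rational(3108294, 338677), Mul(Rational(2177891, 75415), I, Pow(6063366, Rational(1, 2)))) ≈ Add(9.1777, Mul(71111., I))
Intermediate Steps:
Add(Mul(-3108294, Pow(-338677, -1)), Mul(-2177891, Pow(Function('M')(402), -1))) = Add(Mul(-3108294, Pow(-338677, -1)), Mul(-2177891, Pow(Pow(Add(-938, Pow(402, -1)), Rational(1, 2)), -1))) = Add(Mul(-3108294, Rational(-1, 338677)), Mul(-2177891, Pow(Pow(Add(-938, Rational(1, 402)), Rational(1, 2)), -1))) = Add(Rational(3108294, 338677), Mul(-2177891, Pow(Pow(Rational(-377075, 402), Rational(1, 2)), -1))) = Add(Rational(3108294, 338677), Mul(-2177891, Pow(Mul(Rational(5, 402), I, Pow(6063366, Rational(1, 2))), -1))) = Add(Rational(3108294, 338677), Mul(-2177891, Mul(Rational(-1, 75415), I, Pow(6063366, Rational(1, 2))))) = Add(Rational(3108294, 338677), Mul(Rational(2177891, 75415), I, Pow(6063366, Rational(1, 2))))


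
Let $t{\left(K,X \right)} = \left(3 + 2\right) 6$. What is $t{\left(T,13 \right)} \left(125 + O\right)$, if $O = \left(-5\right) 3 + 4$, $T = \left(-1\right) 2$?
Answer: $3420$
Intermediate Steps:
$T = -2$
$O = -11$ ($O = -15 + 4 = -11$)
$t{\left(K,X \right)} = 30$ ($t{\left(K,X \right)} = 5 \cdot 6 = 30$)
$t{\left(T,13 \right)} \left(125 + O\right) = 30 \left(125 - 11\right) = 30 \cdot 114 = 3420$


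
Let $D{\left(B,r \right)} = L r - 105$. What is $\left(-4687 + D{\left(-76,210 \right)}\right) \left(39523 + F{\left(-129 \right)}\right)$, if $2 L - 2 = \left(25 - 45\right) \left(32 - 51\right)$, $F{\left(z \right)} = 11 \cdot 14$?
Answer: $1401312286$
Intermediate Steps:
$F{\left(z \right)} = 154$
$L = 191$ ($L = 1 + \frac{\left(25 - 45\right) \left(32 - 51\right)}{2} = 1 + \frac{\left(-20\right) \left(-19\right)}{2} = 1 + \frac{1}{2} \cdot 380 = 1 + 190 = 191$)
$D{\left(B,r \right)} = -105 + 191 r$ ($D{\left(B,r \right)} = 191 r - 105 = -105 + 191 r$)
$\left(-4687 + D{\left(-76,210 \right)}\right) \left(39523 + F{\left(-129 \right)}\right) = \left(-4687 + \left(-105 + 191 \cdot 210\right)\right) \left(39523 + 154\right) = \left(-4687 + \left(-105 + 40110\right)\right) 39677 = \left(-4687 + 40005\right) 39677 = 35318 \cdot 39677 = 1401312286$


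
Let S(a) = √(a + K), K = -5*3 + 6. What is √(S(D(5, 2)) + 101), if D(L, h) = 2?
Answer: √(101 + I*√7) ≈ 10.051 + 0.1316*I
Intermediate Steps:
K = -9 (K = -15 + 6 = -9)
S(a) = √(-9 + a) (S(a) = √(a - 9) = √(-9 + a))
√(S(D(5, 2)) + 101) = √(√(-9 + 2) + 101) = √(√(-7) + 101) = √(I*√7 + 101) = √(101 + I*√7)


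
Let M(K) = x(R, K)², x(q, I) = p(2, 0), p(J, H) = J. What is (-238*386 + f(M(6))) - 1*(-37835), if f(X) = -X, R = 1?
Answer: -54037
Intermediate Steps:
x(q, I) = 2
M(K) = 4 (M(K) = 2² = 4)
(-238*386 + f(M(6))) - 1*(-37835) = (-238*386 - 1*4) - 1*(-37835) = (-91868 - 4) + 37835 = -91872 + 37835 = -54037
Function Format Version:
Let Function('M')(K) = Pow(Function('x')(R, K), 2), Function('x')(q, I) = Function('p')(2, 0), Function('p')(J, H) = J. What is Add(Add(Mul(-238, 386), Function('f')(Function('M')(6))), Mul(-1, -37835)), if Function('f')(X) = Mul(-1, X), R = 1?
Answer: -54037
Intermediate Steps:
Function('x')(q, I) = 2
Function('M')(K) = 4 (Function('M')(K) = Pow(2, 2) = 4)
Add(Add(Mul(-238, 386), Function('f')(Function('M')(6))), Mul(-1, -37835)) = Add(Add(Mul(-238, 386), Mul(-1, 4)), Mul(-1, -37835)) = Add(Add(-91868, -4), 37835) = Add(-91872, 37835) = -54037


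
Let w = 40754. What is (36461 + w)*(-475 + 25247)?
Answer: 1912769980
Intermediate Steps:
(36461 + w)*(-475 + 25247) = (36461 + 40754)*(-475 + 25247) = 77215*24772 = 1912769980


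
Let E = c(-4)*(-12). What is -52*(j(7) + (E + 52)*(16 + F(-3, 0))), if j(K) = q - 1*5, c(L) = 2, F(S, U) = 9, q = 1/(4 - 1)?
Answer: -108472/3 ≈ -36157.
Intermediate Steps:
q = 1/3 ≈ 0.33333
E = -24 (E = 2*(-12) = -24)
j(K) = -14/3 (j(K) = 1/3 - 1*5 = 1/3 - 5 = -14/3)
-52*(j(7) + (E + 52)*(16 + F(-3, 0))) = -52*(-14/3 + (-24 + 52)*(16 + 9)) = -52*(-14/3 + 28*25) = -52*(-14/3 + 700) = -52*2086/3 = -108472/3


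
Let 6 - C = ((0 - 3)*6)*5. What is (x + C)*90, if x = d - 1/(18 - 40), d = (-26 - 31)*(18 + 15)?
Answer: -1767105/11 ≈ -1.6065e+5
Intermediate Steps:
C = 96 (C = 6 - (0 - 3)*6*5 = 6 - (-3*6)*5 = 6 - (-18)*5 = 6 - 1*(-90) = 6 + 90 = 96)
d = -1881 (d = -57*33 = -1881)
x = -41381/22 (x = -1881 - 1/(18 - 40) = -1881 - 1/(-22) = -1881 - 1*(-1/22) = -1881 + 1/22 = -41381/22 ≈ -1881.0)
(x + C)*90 = (-41381/22 + 96)*90 = -39269/22*90 = -1767105/11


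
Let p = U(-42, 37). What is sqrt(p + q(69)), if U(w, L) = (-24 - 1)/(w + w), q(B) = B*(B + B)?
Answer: sqrt(16797333)/42 ≈ 97.582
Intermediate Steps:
q(B) = 2*B**2 (q(B) = B*(2*B) = 2*B**2)
U(w, L) = -25/(2*w) (U(w, L) = -25*1/(2*w) = -25/(2*w))
p = 25/84 (p = -25/2/(-42) = -25/2*(-1/42) = 25/84 ≈ 0.29762)
sqrt(p + q(69)) = sqrt(25/84 + 2*69**2) = sqrt(25/84 + 2*4761) = sqrt(25/84 + 9522) = sqrt(799873/84) = sqrt(16797333)/42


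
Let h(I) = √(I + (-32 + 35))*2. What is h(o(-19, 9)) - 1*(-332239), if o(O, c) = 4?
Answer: 332239 + 2*√7 ≈ 3.3224e+5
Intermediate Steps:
h(I) = 2*√(3 + I) (h(I) = √(I + 3)*2 = √(3 + I)*2 = 2*√(3 + I))
h(o(-19, 9)) - 1*(-332239) = 2*√(3 + 4) - 1*(-332239) = 2*√7 + 332239 = 332239 + 2*√7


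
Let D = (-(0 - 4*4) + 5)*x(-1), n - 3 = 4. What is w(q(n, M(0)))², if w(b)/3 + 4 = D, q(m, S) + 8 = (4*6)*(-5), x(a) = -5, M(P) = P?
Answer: 106929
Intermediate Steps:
n = 7 (n = 3 + 4 = 7)
q(m, S) = -128 (q(m, S) = -8 + (4*6)*(-5) = -8 + 24*(-5) = -8 - 120 = -128)
D = -105 (D = (-(0 - 4*4) + 5)*(-5) = (-(0 - 16) + 5)*(-5) = (-1*(-16) + 5)*(-5) = (16 + 5)*(-5) = 21*(-5) = -105)
w(b) = -327 (w(b) = -12 + 3*(-105) = -12 - 315 = -327)
w(q(n, M(0)))² = (-327)² = 106929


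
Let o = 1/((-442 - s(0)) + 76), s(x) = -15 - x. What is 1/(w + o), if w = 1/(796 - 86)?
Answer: -249210/359 ≈ -694.18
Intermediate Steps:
w = 1/710 ≈ 0.0014085
o = -1/351 (o = 1/((-442 - (-15 - 1*0)) + 76) = 1/((-442 - (-15 + 0)) + 76) = 1/((-442 - 1*(-15)) + 76) = 1/((-442 + 15) + 76) = 1/(-427 + 76) = 1/(-351) = -1/351 ≈ -0.0028490)
1/(w + o) = 1/(1/710 - 1/351) = 1/(-359/249210) = -249210/359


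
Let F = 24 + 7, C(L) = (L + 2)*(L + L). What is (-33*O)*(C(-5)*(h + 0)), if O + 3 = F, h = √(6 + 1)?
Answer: -27720*√7 ≈ -73340.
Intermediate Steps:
C(L) = 2*L*(2 + L) (C(L) = (2 + L)*(2*L) = 2*L*(2 + L))
h = √7 ≈ 2.6458
F = 31
O = 28 (O = -3 + 31 = 28)
(-33*O)*(C(-5)*(h + 0)) = (-33*28)*((2*(-5)*(2 - 5))*(√7 + 0)) = -924*2*(-5)*(-3)*√7 = -27720*√7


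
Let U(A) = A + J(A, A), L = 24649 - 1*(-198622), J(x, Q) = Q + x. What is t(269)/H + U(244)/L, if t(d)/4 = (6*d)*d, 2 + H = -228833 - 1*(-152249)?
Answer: -193845323496/8549716403 ≈ -22.673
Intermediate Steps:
L = 223271 (L = 24649 + 198622 = 223271)
U(A) = 3*A (U(A) = A + (A + A) = A + 2*A = 3*A)
H = -76586 (H = -2 + (-228833 - 1*(-152249)) = -2 + (-228833 + 152249) = -2 - 76584 = -76586)
t(d) = 24*d**2 (t(d) = 4*((6*d)*d) = 4*(6*d**2) = 24*d**2)
t(269)/H + U(244)/L = (24*269**2)/(-76586) + (3*244)/223271 = (24*72361)*(-1/76586) + 732*(1/223271) = 1736664*(-1/76586) + 732/223271 = -868332/38293 + 732/223271 = -193845323496/8549716403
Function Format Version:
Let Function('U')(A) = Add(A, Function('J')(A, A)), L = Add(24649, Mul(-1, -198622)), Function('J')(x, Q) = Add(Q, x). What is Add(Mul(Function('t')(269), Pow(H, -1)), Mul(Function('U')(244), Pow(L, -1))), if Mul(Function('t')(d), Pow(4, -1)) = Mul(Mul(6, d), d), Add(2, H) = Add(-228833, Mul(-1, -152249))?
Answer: Rational(-193845323496, 8549716403) ≈ -22.673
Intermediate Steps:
L = 223271 (L = Add(24649, 198622) = 223271)
Function('U')(A) = Mul(3, A) (Function('U')(A) = Add(A, Add(A, A)) = Add(A, Mul(2, A)) = Mul(3, A))
H = -76586 (H = Add(-2, Add(-228833, Mul(-1, -152249))) = Add(-2, Add(-228833, 152249)) = Add(-2, -76584) = -76586)
Function('t')(d) = Mul(24, Pow(d, 2)) (Function('t')(d) = Mul(4, Mul(Mul(6, d), d)) = Mul(4, Mul(6, Pow(d, 2))) = Mul(24, Pow(d, 2)))
Add(Mul(Function('t')(269), Pow(H, -1)), Mul(Function('U')(244), Pow(L, -1))) = Add(Mul(Mul(24, Pow(269, 2)), Pow(-76586, -1)), Mul(Mul(3, 244), Pow(223271, -1))) = Add(Mul(Mul(24, 72361), Rational(-1, 76586)), Mul(732, Rational(1, 223271))) = Add(Mul(1736664, Rational(-1, 76586)), Rational(732, 223271)) = Add(Rational(-868332, 38293), Rational(732, 223271)) = Rational(-193845323496, 8549716403)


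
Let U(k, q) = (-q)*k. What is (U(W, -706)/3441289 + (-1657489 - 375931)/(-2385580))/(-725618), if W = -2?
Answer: -349710871971/297846967837044958 ≈ -1.1741e-6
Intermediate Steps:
U(k, q) = -k*q
(U(W, -706)/3441289 + (-1657489 - 375931)/(-2385580))/(-725618) = (-1*(-2)*(-706)/3441289 + (-1657489 - 375931)/(-2385580))/(-725618) = (-1412*1/3441289 - 2033420*(-1/2385580))*(-1/725618) = (-1412/3441289 + 101671/119279)*(-1/725618) = (349710871971/410473510631)*(-1/725618) = -349710871971/297846967837044958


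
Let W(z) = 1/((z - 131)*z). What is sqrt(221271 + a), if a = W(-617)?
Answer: 7*sqrt(240459506260127)/230758 ≈ 470.39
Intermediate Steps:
W(z) = 1/(z*(-131 + z)) (W(z) = 1/((-131 + z)*z) = 1/(z*(-131 + z)))
a = 1/461516 (a = 1/((-617)*(-131 - 617)) = -1/617/(-748) = -1/617*(-1/748) = 1/461516 ≈ 2.1668e-6)
sqrt(221271 + a) = sqrt(221271 + 1/461516) = sqrt(102120106837/461516) = 7*sqrt(240459506260127)/230758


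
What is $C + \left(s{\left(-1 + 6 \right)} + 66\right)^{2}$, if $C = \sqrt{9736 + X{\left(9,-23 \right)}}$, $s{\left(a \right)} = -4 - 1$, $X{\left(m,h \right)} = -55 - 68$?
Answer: $3721 + \sqrt{9613} \approx 3819.0$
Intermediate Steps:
$X{\left(m,h \right)} = -123$ ($X{\left(m,h \right)} = -55 - 68 = -123$)
$s{\left(a \right)} = -5$
$C = \sqrt{9613}$ ($C = \sqrt{9736 - 123} = \sqrt{9613} \approx 98.046$)
$C + \left(s{\left(-1 + 6 \right)} + 66\right)^{2} = \sqrt{9613} + \left(-5 + 66\right)^{2} = \sqrt{9613} + 61^{2} = \sqrt{9613} + 3721 = 3721 + \sqrt{9613}$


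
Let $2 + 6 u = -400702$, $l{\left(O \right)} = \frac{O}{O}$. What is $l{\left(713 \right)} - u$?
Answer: $66785$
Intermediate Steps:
$l{\left(O \right)} = 1$
$u = -66784$ ($u = - \frac{1}{3} + \frac{1}{6} \left(-400702\right) = - \frac{1}{3} - \frac{200351}{3} = -66784$)
$l{\left(713 \right)} - u = 1 - -66784 = 1 + 66784 = 66785$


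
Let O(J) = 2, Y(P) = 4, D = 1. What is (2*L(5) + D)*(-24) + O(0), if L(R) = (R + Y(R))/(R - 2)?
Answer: -166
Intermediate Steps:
L(R) = (4 + R)/(-2 + R) (L(R) = (R + 4)/(R - 2) = (4 + R)/(-2 + R))
(2*L(5) + D)*(-24) + O(0) = (2*((4 + 5)/(-2 + 5)) + 1)*(-24) + 2 = (2*(9/3) + 1)*(-24) + 2 = (2*((⅓)*9) + 1)*(-24) + 2 = (2*3 + 1)*(-24) + 2 = (6 + 1)*(-24) + 2 = 7*(-24) + 2 = -168 + 2 = -166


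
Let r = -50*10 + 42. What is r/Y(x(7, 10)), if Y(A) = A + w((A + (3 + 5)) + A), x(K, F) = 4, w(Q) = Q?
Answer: -229/10 ≈ -22.900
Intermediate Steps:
Y(A) = 8 + 3*A (Y(A) = A + ((A + (3 + 5)) + A) = A + ((A + 8) + A) = A + ((8 + A) + A) = A + (8 + 2*A) = 8 + 3*A)
r = -458 (r = -500 + 42 = -458)
r/Y(x(7, 10)) = -458/(8 + 3*4) = -458/(8 + 12) = -458/20 = -458*1/20 = -229/10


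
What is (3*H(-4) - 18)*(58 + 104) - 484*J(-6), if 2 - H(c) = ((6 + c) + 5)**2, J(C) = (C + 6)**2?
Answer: -25758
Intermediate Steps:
J(C) = (6 + C)**2
H(c) = 2 - (11 + c)**2 (H(c) = 2 - ((6 + c) + 5)**2 = 2 - (11 + c)**2)
(3*H(-4) - 18)*(58 + 104) - 484*J(-6) = (3*(2 - (11 - 4)**2) - 18)*(58 + 104) - 484*(6 - 6)**2 = (3*(2 - 1*7**2) - 18)*162 - 484*0**2 = (3*(2 - 1*49) - 18)*162 - 484*0 = (3*(2 - 49) - 18)*162 + 0 = (3*(-47) - 18)*162 + 0 = (-141 - 18)*162 + 0 = -159*162 + 0 = -25758 + 0 = -25758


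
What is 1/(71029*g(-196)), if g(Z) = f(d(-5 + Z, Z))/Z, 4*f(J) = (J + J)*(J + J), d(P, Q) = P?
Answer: -28/409948947 ≈ -6.8301e-8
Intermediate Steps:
f(J) = J² (f(J) = ((J + J)*(J + J))/4 = ((2*J)*(2*J))/4 = (4*J²)/4 = J²)
g(Z) = (-5 + Z)²/Z
1/(71029*g(-196)) = 1/(71029*(((-5 - 196)²/(-196)))) = 1/(71029*((-1/196*(-201)²))) = 1/(71029*((-1/196*40401))) = 1/(71029*(-40401/196)) = (1/71029)*(-196/40401) = -28/409948947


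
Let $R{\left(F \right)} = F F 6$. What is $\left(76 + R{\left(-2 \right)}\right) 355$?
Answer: $35500$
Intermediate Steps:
$R{\left(F \right)} = 6 F^{2}$ ($R{\left(F \right)} = F^{2} \cdot 6 = 6 F^{2}$)
$\left(76 + R{\left(-2 \right)}\right) 355 = \left(76 + 6 \left(-2\right)^{2}\right) 355 = \left(76 + 6 \cdot 4\right) 355 = \left(76 + 24\right) 355 = 100 \cdot 355 = 35500$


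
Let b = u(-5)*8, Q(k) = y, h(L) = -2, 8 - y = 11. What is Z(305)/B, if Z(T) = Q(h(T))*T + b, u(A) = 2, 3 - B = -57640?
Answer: -899/57643 ≈ -0.015596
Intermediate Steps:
B = 57643 (B = 3 - 1*(-57640) = 3 + 57640 = 57643)
y = -3 (y = 8 - 1*11 = 8 - 11 = -3)
Q(k) = -3
b = 16 (b = 2*8 = 16)
Z(T) = 16 - 3*T (Z(T) = -3*T + 16 = 16 - 3*T)
Z(305)/B = (16 - 3*305)/57643 = (16 - 915)*(1/57643) = -899*1/57643 = -899/57643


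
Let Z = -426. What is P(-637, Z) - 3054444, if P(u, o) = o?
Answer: -3054870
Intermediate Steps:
P(-637, Z) - 3054444 = -426 - 3054444 = -3054870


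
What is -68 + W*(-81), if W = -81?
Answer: 6493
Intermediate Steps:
-68 + W*(-81) = -68 - 81*(-81) = -68 + 6561 = 6493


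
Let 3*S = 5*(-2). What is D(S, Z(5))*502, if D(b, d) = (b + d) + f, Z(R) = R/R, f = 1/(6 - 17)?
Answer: -40160/33 ≈ -1217.0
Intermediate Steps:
f = -1/11 (f = 1/(-11) = -1/11 ≈ -0.090909)
S = -10/3 (S = (5*(-2))/3 = (⅓)*(-10) = -10/3 ≈ -3.3333)
Z(R) = 1
D(b, d) = -1/11 + b + d (D(b, d) = (b + d) - 1/11 = -1/11 + b + d)
D(S, Z(5))*502 = (-1/11 - 10/3 + 1)*502 = -80/33*502 = -40160/33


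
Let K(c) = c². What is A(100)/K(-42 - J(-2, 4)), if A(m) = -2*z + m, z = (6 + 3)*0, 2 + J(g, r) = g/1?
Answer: 25/361 ≈ 0.069252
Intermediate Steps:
J(g, r) = -2 + g (J(g, r) = -2 + g/1 = -2 + g*1 = -2 + g)
z = 0 (z = 9*0 = 0)
A(m) = m (A(m) = -2*0 + m = 0 + m = m)
A(100)/K(-42 - J(-2, 4)) = 100/((-42 - (-2 - 2))²) = 100/((-42 - 1*(-4))²) = 100/((-42 + 4)²) = 100/((-38)²) = 100/1444 = 100*(1/1444) = 25/361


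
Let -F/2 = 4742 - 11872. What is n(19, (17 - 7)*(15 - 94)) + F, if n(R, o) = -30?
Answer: 14230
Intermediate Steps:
F = 14260 (F = -2*(4742 - 11872) = -2*(-7130) = 14260)
n(19, (17 - 7)*(15 - 94)) + F = -30 + 14260 = 14230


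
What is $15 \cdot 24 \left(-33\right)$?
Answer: $-11880$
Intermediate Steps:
$15 \cdot 24 \left(-33\right) = 360 \left(-33\right) = -11880$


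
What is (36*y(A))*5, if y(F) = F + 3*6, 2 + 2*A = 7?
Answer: 3690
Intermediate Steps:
A = 5/2 (A = -1 + (½)*7 = -1 + 7/2 = 5/2 ≈ 2.5000)
y(F) = 18 + F (y(F) = F + 18 = 18 + F)
(36*y(A))*5 = (36*(18 + 5/2))*5 = (36*(41/2))*5 = 738*5 = 3690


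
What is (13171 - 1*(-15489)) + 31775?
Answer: 60435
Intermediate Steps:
(13171 - 1*(-15489)) + 31775 = (13171 + 15489) + 31775 = 28660 + 31775 = 60435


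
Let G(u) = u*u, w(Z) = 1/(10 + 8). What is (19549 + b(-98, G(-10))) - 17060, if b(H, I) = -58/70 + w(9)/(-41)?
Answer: 64269433/25830 ≈ 2488.2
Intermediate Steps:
w(Z) = 1/18
G(u) = u**2
b(H, I) = -21437/25830 (b(H, I) = -58/70 + (1/18)/(-41) = -58*1/70 + (1/18)*(-1/41) = -29/35 - 1/738 = -21437/25830)
(19549 + b(-98, G(-10))) - 17060 = (19549 - 21437/25830) - 17060 = 504929233/25830 - 17060 = 64269433/25830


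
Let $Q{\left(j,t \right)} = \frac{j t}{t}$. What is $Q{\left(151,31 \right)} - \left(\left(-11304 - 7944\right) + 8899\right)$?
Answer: $10500$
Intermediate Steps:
$Q{\left(j,t \right)} = j$
$Q{\left(151,31 \right)} - \left(\left(-11304 - 7944\right) + 8899\right) = 151 - \left(\left(-11304 - 7944\right) + 8899\right) = 151 - \left(-19248 + 8899\right) = 151 - -10349 = 151 + 10349 = 10500$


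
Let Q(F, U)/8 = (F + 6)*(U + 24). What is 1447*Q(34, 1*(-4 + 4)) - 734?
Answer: 11112226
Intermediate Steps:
Q(F, U) = 8*(6 + F)*(24 + U) (Q(F, U) = 8*((F + 6)*(U + 24)) = 8*((6 + F)*(24 + U)) = 8*(6 + F)*(24 + U))
1447*Q(34, 1*(-4 + 4)) - 734 = 1447*(1152 + 48*(1*(-4 + 4)) + 192*34 + 8*34*(1*(-4 + 4))) - 734 = 1447*(1152 + 48*(1*0) + 6528 + 8*34*(1*0)) - 734 = 1447*(1152 + 48*0 + 6528 + 8*34*0) - 734 = 1447*(1152 + 0 + 6528 + 0) - 734 = 1447*7680 - 734 = 11112960 - 734 = 11112226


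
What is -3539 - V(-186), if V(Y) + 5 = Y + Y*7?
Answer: -2046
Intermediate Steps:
V(Y) = -5 + 8*Y (V(Y) = -5 + (Y + Y*7) = -5 + (Y + 7*Y) = -5 + 8*Y)
-3539 - V(-186) = -3539 - (-5 + 8*(-186)) = -3539 - (-5 - 1488) = -3539 - 1*(-1493) = -3539 + 1493 = -2046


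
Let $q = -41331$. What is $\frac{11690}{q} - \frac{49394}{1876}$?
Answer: $- \frac{1031716927}{38768478} \approx -26.612$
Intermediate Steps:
$\frac{11690}{q} - \frac{49394}{1876} = \frac{11690}{-41331} - \frac{49394}{1876} = 11690 \left(- \frac{1}{41331}\right) - \frac{24697}{938} = - \frac{11690}{41331} - \frac{24697}{938} = - \frac{1031716927}{38768478}$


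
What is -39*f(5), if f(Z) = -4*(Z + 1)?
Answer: 936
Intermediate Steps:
f(Z) = -4 - 4*Z (f(Z) = -4*(1 + Z) = -4 - 4*Z)
-39*f(5) = -39*(-4 - 4*5) = -39*(-4 - 20) = -39*(-24) = 936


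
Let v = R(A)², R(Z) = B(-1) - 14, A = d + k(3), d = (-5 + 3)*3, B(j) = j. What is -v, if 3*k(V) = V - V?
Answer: -225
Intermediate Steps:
k(V) = 0 (k(V) = (V - V)/3 = (⅓)*0 = 0)
d = -6 (d = -2*3 = -6)
A = -6 (A = -6 + 0 = -6)
R(Z) = -15 (R(Z) = -1 - 14 = -15)
v = 225 (v = (-15)² = 225)
-v = -1*225 = -225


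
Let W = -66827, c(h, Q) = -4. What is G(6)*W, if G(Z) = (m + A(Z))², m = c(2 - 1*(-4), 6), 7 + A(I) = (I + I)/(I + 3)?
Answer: -56201507/9 ≈ -6.2446e+6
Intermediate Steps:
A(I) = -7 + 2*I/(3 + I) (A(I) = -7 + (I + I)/(I + 3) = -7 + (2*I)/(3 + I) = -7 + 2*I/(3 + I))
m = -4
G(Z) = (-4 + (-21 - 5*Z)/(3 + Z))²
G(6)*W = (9*(11 + 3*6)²/(3 + 6)²)*(-66827) = (9*(11 + 18)²/9²)*(-66827) = (9*(1/81)*29²)*(-66827) = (9*(1/81)*841)*(-66827) = (841/9)*(-66827) = -56201507/9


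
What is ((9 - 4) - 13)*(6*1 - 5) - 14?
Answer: -22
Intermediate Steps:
((9 - 4) - 13)*(6*1 - 5) - 14 = (5 - 13)*(6 - 5) - 14 = -8*1 - 14 = -8 - 14 = -22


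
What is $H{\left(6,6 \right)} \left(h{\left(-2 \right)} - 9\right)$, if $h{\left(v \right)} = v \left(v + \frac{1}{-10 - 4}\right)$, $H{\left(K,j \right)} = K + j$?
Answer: $- \frac{408}{7} \approx -58.286$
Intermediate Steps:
$h{\left(v \right)} = v \left(- \frac{1}{14} + v\right)$ ($h{\left(v \right)} = v \left(v + \frac{1}{-14}\right) = v \left(v - \frac{1}{14}\right) = v \left(- \frac{1}{14} + v\right)$)
$H{\left(6,6 \right)} \left(h{\left(-2 \right)} - 9\right) = \left(6 + 6\right) \left(- 2 \left(- \frac{1}{14} - 2\right) - 9\right) = 12 \left(\left(-2\right) \left(- \frac{29}{14}\right) - 9\right) = 12 \left(\frac{29}{7} - 9\right) = 12 \left(- \frac{34}{7}\right) = - \frac{408}{7}$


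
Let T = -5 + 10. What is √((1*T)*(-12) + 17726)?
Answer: 11*√146 ≈ 132.91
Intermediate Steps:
T = 5
√((1*T)*(-12) + 17726) = √((1*5)*(-12) + 17726) = √(5*(-12) + 17726) = √(-60 + 17726) = √17666 = 11*√146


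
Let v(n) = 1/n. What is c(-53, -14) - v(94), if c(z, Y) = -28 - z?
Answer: 2349/94 ≈ 24.989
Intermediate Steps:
c(-53, -14) - v(94) = (-28 - 1*(-53)) - 1/94 = (-28 + 53) - 1*1/94 = 25 - 1/94 = 2349/94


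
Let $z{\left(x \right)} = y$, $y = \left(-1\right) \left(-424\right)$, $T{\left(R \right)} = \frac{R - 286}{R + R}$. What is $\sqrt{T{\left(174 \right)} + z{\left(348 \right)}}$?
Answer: $\frac{2 \sqrt{801705}}{87} \approx 20.583$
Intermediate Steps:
$T{\left(R \right)} = \frac{-286 + R}{2 R}$
$y = 424$
$z{\left(x \right)} = 424$
$\sqrt{T{\left(174 \right)} + z{\left(348 \right)}} = \sqrt{\frac{-286 + 174}{2 \cdot 174} + 424} = \sqrt{\frac{1}{2} \cdot \frac{1}{174} \left(-112\right) + 424} = \sqrt{- \frac{28}{87} + 424} = \sqrt{\frac{36860}{87}} = \frac{2 \sqrt{801705}}{87}$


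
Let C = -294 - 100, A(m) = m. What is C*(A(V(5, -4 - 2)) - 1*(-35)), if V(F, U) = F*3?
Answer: -19700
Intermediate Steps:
V(F, U) = 3*F
C = -394
C*(A(V(5, -4 - 2)) - 1*(-35)) = -394*(3*5 - 1*(-35)) = -394*(15 + 35) = -394*50 = -19700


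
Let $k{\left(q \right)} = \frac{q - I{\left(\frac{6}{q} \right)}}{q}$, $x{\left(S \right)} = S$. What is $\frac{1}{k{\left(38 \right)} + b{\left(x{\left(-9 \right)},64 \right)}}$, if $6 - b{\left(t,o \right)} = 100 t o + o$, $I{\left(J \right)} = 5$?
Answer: $\frac{38}{2186629} \approx 1.7378 \cdot 10^{-5}$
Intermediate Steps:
$k{\left(q \right)} = \frac{-5 + q}{q}$ ($k{\left(q \right)} = \frac{q - 5}{q} = \frac{-5 + q}{q}$)
$b{\left(t,o \right)} = 6 - o - 100 o t$ ($b{\left(t,o \right)} = 6 - \left(100 t o + o\right) = 6 - \left(100 o t + o\right) = 6 - \left(o + 100 o t\right) = 6 - o - 100 o t$)
$\frac{1}{k{\left(38 \right)} + b{\left(x{\left(-9 \right)},64 \right)}} = \frac{1}{\frac{-5 + 38}{38} - \left(58 - 57600\right)} = \frac{1}{\frac{1}{38} \cdot 33 + \left(6 - 64 + 57600\right)} = \frac{1}{\frac{33}{38} + 57542} = \frac{1}{\frac{2186629}{38}} = \frac{38}{2186629}$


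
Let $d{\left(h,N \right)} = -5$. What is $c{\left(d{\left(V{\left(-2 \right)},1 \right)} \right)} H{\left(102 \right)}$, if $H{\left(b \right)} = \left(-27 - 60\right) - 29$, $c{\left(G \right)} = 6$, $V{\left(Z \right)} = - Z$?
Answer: $-696$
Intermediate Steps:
$H{\left(b \right)} = -116$ ($H{\left(b \right)} = -87 - 29 = -116$)
$c{\left(d{\left(V{\left(-2 \right)},1 \right)} \right)} H{\left(102 \right)} = 6 \left(-116\right) = -696$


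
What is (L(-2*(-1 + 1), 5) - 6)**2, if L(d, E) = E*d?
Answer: 36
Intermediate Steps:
(L(-2*(-1 + 1), 5) - 6)**2 = (5*(-2*(-1 + 1)) - 6)**2 = (5*(-2*0) - 6)**2 = (5*0 - 6)**2 = (0 - 6)**2 = (-6)**2 = 36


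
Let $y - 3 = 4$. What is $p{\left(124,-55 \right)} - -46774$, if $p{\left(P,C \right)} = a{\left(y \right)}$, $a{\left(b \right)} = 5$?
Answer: $46779$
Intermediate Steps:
$y = 7$ ($y = 3 + 4 = 7$)
$p{\left(P,C \right)} = 5$
$p{\left(124,-55 \right)} - -46774 = 5 - -46774 = 5 + 46774 = 46779$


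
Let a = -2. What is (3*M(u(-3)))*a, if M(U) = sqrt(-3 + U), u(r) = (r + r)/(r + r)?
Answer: -6*I*sqrt(2) ≈ -8.4853*I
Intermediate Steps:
u(r) = 1 (u(r) = (2*r)/((2*r)) = (2*r)*(1/(2*r)) = 1)
(3*M(u(-3)))*a = (3*sqrt(-3 + 1))*(-2) = (3*sqrt(-2))*(-2) = (3*(I*sqrt(2)))*(-2) = (3*I*sqrt(2))*(-2) = -6*I*sqrt(2)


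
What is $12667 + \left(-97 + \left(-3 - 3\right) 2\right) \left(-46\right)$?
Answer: $17681$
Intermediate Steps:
$12667 + \left(-97 + \left(-3 - 3\right) 2\right) \left(-46\right) = 12667 + \left(-97 - 12\right) \left(-46\right) = 12667 - -5014 = 12667 + 5014 = 17681$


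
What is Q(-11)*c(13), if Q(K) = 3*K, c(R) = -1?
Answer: 33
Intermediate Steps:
Q(-11)*c(13) = (3*(-11))*(-1) = -33*(-1) = 33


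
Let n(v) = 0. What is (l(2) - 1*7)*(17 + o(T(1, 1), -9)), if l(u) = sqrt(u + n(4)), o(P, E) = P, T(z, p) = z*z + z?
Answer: -133 + 19*sqrt(2) ≈ -106.13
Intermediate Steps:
T(z, p) = z + z**2 (T(z, p) = z**2 + z = z + z**2)
l(u) = sqrt(u) (l(u) = sqrt(u + 0) = sqrt(u))
(l(2) - 1*7)*(17 + o(T(1, 1), -9)) = (sqrt(2) - 1*7)*(17 + 1*(1 + 1)) = (sqrt(2) - 7)*(17 + 1*2) = (-7 + sqrt(2))*(17 + 2) = (-7 + sqrt(2))*19 = -133 + 19*sqrt(2)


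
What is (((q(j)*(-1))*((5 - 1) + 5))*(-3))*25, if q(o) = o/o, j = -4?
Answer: 675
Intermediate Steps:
q(o) = 1
(((q(j)*(-1))*((5 - 1) + 5))*(-3))*25 = (((1*(-1))*((5 - 1) + 5))*(-3))*25 = (-(4 + 5)*(-3))*25 = (-1*9*(-3))*25 = -9*(-3)*25 = 27*25 = 675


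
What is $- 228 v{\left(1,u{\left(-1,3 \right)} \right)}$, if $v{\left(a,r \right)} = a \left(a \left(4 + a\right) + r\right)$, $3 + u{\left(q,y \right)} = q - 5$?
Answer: $912$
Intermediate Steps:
$u{\left(q,y \right)} = -8 + q$ ($u{\left(q,y \right)} = -3 + \left(q - 5\right) = -3 + \left(-5 + q\right) = -8 + q$)
$v{\left(a,r \right)} = a \left(r + a \left(4 + a\right)\right)$
$- 228 v{\left(1,u{\left(-1,3 \right)} \right)} = - 228 \cdot 1 \left(\left(-8 - 1\right) + 1^{2} + 4 \cdot 1\right) = - 228 \cdot 1 \left(-9 + 1 + 4\right) = - 228 \cdot 1 \left(-4\right) = \left(-228\right) \left(-4\right) = 912$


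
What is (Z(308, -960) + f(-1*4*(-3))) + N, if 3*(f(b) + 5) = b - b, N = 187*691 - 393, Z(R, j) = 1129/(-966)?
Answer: 124438025/966 ≈ 1.2882e+5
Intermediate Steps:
Z(R, j) = -1129/966 (Z(R, j) = 1129*(-1/966) = -1129/966)
N = 128824 (N = 129217 - 393 = 128824)
f(b) = -5 (f(b) = -5 + (b - b)/3 = -5 + (⅓)*0 = -5 + 0 = -5)
(Z(308, -960) + f(-1*4*(-3))) + N = (-1129/966 - 5) + 128824 = -5959/966 + 128824 = 124438025/966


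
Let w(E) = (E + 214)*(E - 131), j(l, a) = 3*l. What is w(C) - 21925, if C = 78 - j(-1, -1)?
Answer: -36675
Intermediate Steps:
C = 81 (C = 78 - 3*(-1) = 78 - 1*(-3) = 78 + 3 = 81)
w(E) = (-131 + E)*(214 + E) (w(E) = (214 + E)*(-131 + E) = (-131 + E)*(214 + E))
w(C) - 21925 = (-28034 + 81² + 83*81) - 21925 = (-28034 + 6561 + 6723) - 21925 = -14750 - 21925 = -36675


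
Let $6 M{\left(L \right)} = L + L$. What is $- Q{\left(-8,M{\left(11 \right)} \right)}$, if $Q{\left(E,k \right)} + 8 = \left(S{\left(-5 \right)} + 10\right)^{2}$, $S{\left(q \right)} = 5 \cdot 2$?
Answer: $-392$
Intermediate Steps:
$S{\left(q \right)} = 10$
$M{\left(L \right)} = \frac{L}{3}$ ($M{\left(L \right)} = \frac{L + L}{6} = \frac{2 L}{6} = \frac{L}{3}$)
$Q{\left(E,k \right)} = 392$ ($Q{\left(E,k \right)} = -8 + \left(10 + 10\right)^{2} = -8 + 20^{2} = -8 + 400 = 392$)
$- Q{\left(-8,M{\left(11 \right)} \right)} = \left(-1\right) 392 = -392$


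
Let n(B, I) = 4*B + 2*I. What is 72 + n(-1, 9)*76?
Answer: 1136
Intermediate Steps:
n(B, I) = 2*I + 4*B
72 + n(-1, 9)*76 = 72 + (2*9 + 4*(-1))*76 = 72 + (18 - 4)*76 = 72 + 14*76 = 72 + 1064 = 1136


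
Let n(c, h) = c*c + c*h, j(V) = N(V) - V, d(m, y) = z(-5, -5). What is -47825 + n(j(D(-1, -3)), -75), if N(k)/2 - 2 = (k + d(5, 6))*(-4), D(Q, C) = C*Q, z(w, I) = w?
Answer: -48811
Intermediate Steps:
d(m, y) = -5
N(k) = 44 - 8*k (N(k) = 4 + 2*((k - 5)*(-4)) = 4 + 2*((-5 + k)*(-4)) = 4 + 2*(20 - 4*k) = 4 + (40 - 8*k) = 44 - 8*k)
j(V) = 44 - 9*V (j(V) = (44 - 8*V) - V = 44 - 9*V)
n(c, h) = c² + c*h
-47825 + n(j(D(-1, -3)), -75) = -47825 + (44 - (-27)*(-1))*((44 - (-27)*(-1)) - 75) = -47825 + (44 - 9*3)*((44 - 9*3) - 75) = -47825 + (44 - 27)*((44 - 27) - 75) = -47825 + 17*(17 - 75) = -47825 + 17*(-58) = -47825 - 986 = -48811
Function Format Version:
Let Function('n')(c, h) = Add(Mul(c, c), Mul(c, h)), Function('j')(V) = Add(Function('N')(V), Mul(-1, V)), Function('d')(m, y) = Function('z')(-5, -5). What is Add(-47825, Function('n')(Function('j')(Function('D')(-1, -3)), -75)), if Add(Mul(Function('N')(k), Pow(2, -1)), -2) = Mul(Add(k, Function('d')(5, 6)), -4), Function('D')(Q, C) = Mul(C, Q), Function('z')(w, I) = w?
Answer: -48811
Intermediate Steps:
Function('d')(m, y) = -5
Function('N')(k) = Add(44, Mul(-8, k)) (Function('N')(k) = Add(4, Mul(2, Mul(Add(k, -5), -4))) = Add(4, Mul(2, Mul(Add(-5, k), -4))) = Add(4, Mul(2, Add(20, Mul(-4, k)))) = Add(4, Add(40, Mul(-8, k))) = Add(44, Mul(-8, k)))
Function('j')(V) = Add(44, Mul(-9, V)) (Function('j')(V) = Add(Add(44, Mul(-8, V)), Mul(-1, V)) = Add(44, Mul(-9, V)))
Function('n')(c, h) = Add(Pow(c, 2), Mul(c, h))
Add(-47825, Function('n')(Function('j')(Function('D')(-1, -3)), -75)) = Add(-47825, Mul(Add(44, Mul(-9, Mul(-3, -1))), Add(Add(44, Mul(-9, Mul(-3, -1))), -75))) = Add(-47825, Mul(Add(44, Mul(-9, 3)), Add(Add(44, Mul(-9, 3)), -75))) = Add(-47825, Mul(Add(44, -27), Add(Add(44, -27), -75))) = Add(-47825, Mul(17, Add(17, -75))) = Add(-47825, Mul(17, -58)) = Add(-47825, -986) = -48811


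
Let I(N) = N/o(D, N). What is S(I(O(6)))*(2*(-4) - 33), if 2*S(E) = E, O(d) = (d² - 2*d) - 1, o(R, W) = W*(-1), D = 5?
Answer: 41/2 ≈ 20.500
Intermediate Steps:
o(R, W) = -W
O(d) = -1 + d² - 2*d
I(N) = -1 (I(N) = N/((-N)) = N*(-1/N) = -1)
S(E) = E/2
S(I(O(6)))*(2*(-4) - 33) = ((½)*(-1))*(2*(-4) - 33) = -(-8 - 33)/2 = -½*(-41) = 41/2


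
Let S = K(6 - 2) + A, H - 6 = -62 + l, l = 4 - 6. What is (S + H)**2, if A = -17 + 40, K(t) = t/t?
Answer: 1156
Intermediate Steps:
l = -2
K(t) = 1
A = 23
H = -58 (H = 6 + (-62 - 2) = 6 - 64 = -58)
S = 24 (S = 1 + 23 = 24)
(S + H)**2 = (24 - 58)**2 = (-34)**2 = 1156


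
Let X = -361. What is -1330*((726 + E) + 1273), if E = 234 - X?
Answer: -3450020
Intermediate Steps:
E = 595 (E = 234 - 1*(-361) = 234 + 361 = 595)
-1330*((726 + E) + 1273) = -1330*((726 + 595) + 1273) = -1330*(1321 + 1273) = -1330*2594 = -3450020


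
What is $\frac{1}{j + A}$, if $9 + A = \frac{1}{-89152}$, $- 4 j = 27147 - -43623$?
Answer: $- \frac{89152}{1578124129} \approx -5.6492 \cdot 10^{-5}$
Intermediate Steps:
$j = - \frac{35385}{2}$ ($j = - \frac{27147 - -43623}{4} = - \frac{27147 + 43623}{4} = \left(- \frac{1}{4}\right) 70770 = - \frac{35385}{2} \approx -17693.0$)
$A = - \frac{802369}{89152}$ ($A = -9 + \frac{1}{-89152} = -9 - \frac{1}{89152} = - \frac{802369}{89152} \approx -9.0$)
$\frac{1}{j + A} = \frac{1}{- \frac{35385}{2} - \frac{802369}{89152}} = \frac{1}{- \frac{1578124129}{89152}} = - \frac{89152}{1578124129}$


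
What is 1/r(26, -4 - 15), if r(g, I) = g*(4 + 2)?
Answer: 1/156 ≈ 0.0064103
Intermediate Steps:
r(g, I) = 6*g (r(g, I) = g*6 = 6*g)
1/r(26, -4 - 15) = 1/(6*26) = 1/156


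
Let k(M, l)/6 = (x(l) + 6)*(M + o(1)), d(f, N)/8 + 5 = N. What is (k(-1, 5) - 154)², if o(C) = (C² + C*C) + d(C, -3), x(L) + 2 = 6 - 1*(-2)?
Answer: 21996100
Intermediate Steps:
d(f, N) = -40 + 8*N
x(L) = 6 (x(L) = -2 + (6 - 1*(-2)) = -2 + (6 + 2) = -2 + 8 = 6)
o(C) = -64 + 2*C² (o(C) = (C² + C*C) + (-40 + 8*(-3)) = (C² + C²) + (-40 - 24) = 2*C² - 64 = -64 + 2*C²)
k(M, l) = -4464 + 72*M (k(M, l) = 6*((6 + 6)*(M + (-64 + 2*1²))) = 6*(12*(M + (-64 + 2*1))) = 6*(12*(M + (-64 + 2))) = 6*(12*(M - 62)) = 6*(12*(-62 + M)) = 6*(-744 + 12*M) = -4464 + 72*M)
(k(-1, 5) - 154)² = ((-4464 + 72*(-1)) - 154)² = ((-4464 - 72) - 154)² = (-4536 - 154)² = (-4690)² = 21996100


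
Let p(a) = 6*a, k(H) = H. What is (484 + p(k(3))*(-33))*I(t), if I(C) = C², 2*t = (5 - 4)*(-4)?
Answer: -440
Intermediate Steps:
t = -2 (t = ((5 - 4)*(-4))/2 = (1*(-4))/2 = (½)*(-4) = -2)
(484 + p(k(3))*(-33))*I(t) = (484 + (6*3)*(-33))*(-2)² = (484 + 18*(-33))*4 = (484 - 594)*4 = -110*4 = -440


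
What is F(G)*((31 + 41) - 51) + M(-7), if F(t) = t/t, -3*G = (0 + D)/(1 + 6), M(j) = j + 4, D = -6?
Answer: 18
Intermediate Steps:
M(j) = 4 + j
G = 2/7 (G = -(0 - 6)/(3*(1 + 6)) = -(-2)/7 = -⅓*(-6/7) = 2/7 ≈ 0.28571)
F(t) = 1
F(G)*((31 + 41) - 51) + M(-7) = 1*((31 + 41) - 51) + (4 - 7) = 1*(72 - 51) - 3 = 1*21 - 3 = 21 - 3 = 18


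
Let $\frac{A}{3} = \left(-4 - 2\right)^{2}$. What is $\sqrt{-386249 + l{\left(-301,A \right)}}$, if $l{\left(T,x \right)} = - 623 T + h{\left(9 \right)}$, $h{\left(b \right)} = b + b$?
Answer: $2 i \sqrt{49677} \approx 445.77 i$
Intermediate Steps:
$A = 108$ ($A = 3 \left(-4 - 2\right)^{2} = 3 \left(-6\right)^{2} = 3 \cdot 36 = 108$)
$h{\left(b \right)} = 2 b$
$l{\left(T,x \right)} = 18 - 623 T$ ($l{\left(T,x \right)} = - 623 T + 2 \cdot 9 = - 623 T + 18 = 18 - 623 T$)
$\sqrt{-386249 + l{\left(-301,A \right)}} = \sqrt{-386249 + \left(18 - -187523\right)} = \sqrt{-386249 + \left(18 + 187523\right)} = \sqrt{-386249 + 187541} = \sqrt{-198708} = 2 i \sqrt{49677}$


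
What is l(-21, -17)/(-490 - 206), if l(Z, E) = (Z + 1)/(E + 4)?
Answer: -5/2262 ≈ -0.0022104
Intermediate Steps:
l(Z, E) = (1 + Z)/(4 + E)
l(-21, -17)/(-490 - 206) = ((1 - 21)/(4 - 17))/(-490 - 206) = (-20/(-13))/(-696) = -1/13*(-20)*(-1/696) = (20/13)*(-1/696) = -5/2262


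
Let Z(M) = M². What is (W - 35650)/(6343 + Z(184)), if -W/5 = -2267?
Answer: -24315/40199 ≈ -0.60487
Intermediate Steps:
W = 11335 (W = -5*(-2267) = 11335)
(W - 35650)/(6343 + Z(184)) = (11335 - 35650)/(6343 + 184²) = -24315/(6343 + 33856) = -24315/40199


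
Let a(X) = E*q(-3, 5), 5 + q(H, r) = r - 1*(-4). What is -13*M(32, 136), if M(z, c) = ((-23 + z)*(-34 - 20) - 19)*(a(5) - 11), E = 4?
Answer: 32825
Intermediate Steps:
q(H, r) = -1 + r (q(H, r) = -5 + (r - 1*(-4)) = -5 + (r + 4) = -5 + (4 + r) = -1 + r)
a(X) = 16 (a(X) = 4*(-1 + 5) = 4*4 = 16)
M(z, c) = 6115 - 270*z (M(z, c) = ((-23 + z)*(-34 - 20) - 19)*(16 - 11) = ((-23 + z)*(-54) - 19)*5 = ((1242 - 54*z) - 19)*5 = (1223 - 54*z)*5 = 6115 - 270*z)
-13*M(32, 136) = -13*(6115 - 270*32) = -13*(6115 - 8640) = -13*(-2525) = 32825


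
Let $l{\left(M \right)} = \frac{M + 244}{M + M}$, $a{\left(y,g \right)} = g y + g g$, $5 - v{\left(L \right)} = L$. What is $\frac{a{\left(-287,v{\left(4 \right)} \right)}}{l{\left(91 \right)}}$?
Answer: $- \frac{52052}{335} \approx -155.38$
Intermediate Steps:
$v{\left(L \right)} = 5 - L$
$a{\left(y,g \right)} = g^{2} + g y$ ($a{\left(y,g \right)} = g y + g^{2} = g^{2} + g y$)
$l{\left(M \right)} = \frac{244 + M}{2 M}$
$\frac{a{\left(-287,v{\left(4 \right)} \right)}}{l{\left(91 \right)}} = \frac{\left(5 - 4\right) \left(\left(5 - 4\right) - 287\right)}{\frac{1}{2} \cdot \frac{1}{91} \left(244 + 91\right)} = \frac{\left(5 - 4\right) \left(\left(5 - 4\right) - 287\right)}{\frac{1}{2} \cdot \frac{1}{91} \cdot 335} = \frac{1 \left(1 - 287\right)}{\frac{335}{182}} = 1 \left(-286\right) \frac{182}{335} = \left(-286\right) \frac{182}{335} = - \frac{52052}{335}$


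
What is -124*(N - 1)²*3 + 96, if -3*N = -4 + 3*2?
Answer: -2812/3 ≈ -937.33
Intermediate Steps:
N = -⅔ (N = -(-4 + 3*2)/3 = -(-4 + 6)/3 = -⅓*2 = -⅔ ≈ -0.66667)
-124*(N - 1)²*3 + 96 = -124*(-⅔ - 1)²*3 + 96 = -124*(-5/3)²*3 + 96 = -3100*3/9 + 96 = -124*25/3 + 96 = -3100/3 + 96 = -2812/3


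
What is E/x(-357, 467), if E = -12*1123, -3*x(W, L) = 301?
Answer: 40428/301 ≈ 134.31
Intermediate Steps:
x(W, L) = -301/3 (x(W, L) = -1/3*301 = -301/3)
E = -13476
E/x(-357, 467) = -13476/(-301/3) = -13476*(-3/301) = 40428/301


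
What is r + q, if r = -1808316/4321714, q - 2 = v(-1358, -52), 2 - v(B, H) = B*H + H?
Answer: -152470974078/2160857 ≈ -70560.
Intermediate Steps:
v(B, H) = 2 - H - B*H (v(B, H) = 2 - (B*H + H) = 2 - (H + B*H) = 2 + (-H - B*H) = 2 - H - B*H)
q = -70560 (q = 2 + (2 - 1*(-52) - 1*(-1358)*(-52)) = 2 + (2 + 52 - 70616) = 2 - 70562 = -70560)
r = -904158/2160857 (r = -1808316*1/4321714 = -904158/2160857 ≈ -0.41843)
r + q = -904158/2160857 - 70560 = -152470974078/2160857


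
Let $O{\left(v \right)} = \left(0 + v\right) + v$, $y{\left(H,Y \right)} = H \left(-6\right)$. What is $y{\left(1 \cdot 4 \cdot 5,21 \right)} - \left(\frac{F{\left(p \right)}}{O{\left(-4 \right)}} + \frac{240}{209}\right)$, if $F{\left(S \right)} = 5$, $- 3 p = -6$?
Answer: $- \frac{201515}{1672} \approx -120.52$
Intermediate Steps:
$p = 2$ ($p = \left(- \frac{1}{3}\right) \left(-6\right) = 2$)
$y{\left(H,Y \right)} = - 6 H$
$O{\left(v \right)} = 2 v$ ($O{\left(v \right)} = v + v = 2 v$)
$y{\left(1 \cdot 4 \cdot 5,21 \right)} - \left(\frac{F{\left(p \right)}}{O{\left(-4 \right)}} + \frac{240}{209}\right) = - 6 \cdot 1 \cdot 4 \cdot 5 - \left(\frac{5}{2 \left(-4\right)} + \frac{240}{209}\right) = - 6 \cdot 4 \cdot 5 - \left(\frac{5}{-8} + 240 \cdot \frac{1}{209}\right) = \left(-6\right) 20 - \left(5 \left(- \frac{1}{8}\right) + \frac{240}{209}\right) = -120 - \left(- \frac{5}{8} + \frac{240}{209}\right) = -120 - \frac{875}{1672} = - \frac{201515}{1672}$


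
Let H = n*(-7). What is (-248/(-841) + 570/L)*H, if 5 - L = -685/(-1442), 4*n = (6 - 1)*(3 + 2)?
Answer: -13937035/2523 ≈ -5524.0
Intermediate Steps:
n = 25/4 (n = ((6 - 1)*(3 + 2))/4 = (5*5)/4 = (¼)*25 = 25/4 ≈ 6.2500)
L = 6525/1442 (L = 5 - (-685)/(-1442) = 5 - (-685)*(-1)/1442 = 5 - 1*685/1442 = 5 - 685/1442 = 6525/1442 ≈ 4.5250)
H = -175/4 (H = (25/4)*(-7) = -175/4 ≈ -43.750)
(-248/(-841) + 570/L)*H = (-248/(-841) + 570/(6525/1442))*(-175/4) = (-248*(-1/841) + 570*(1442/6525))*(-175/4) = (248/841 + 54796/435)*(-175/4) = (1592804/12615)*(-175/4) = -13937035/2523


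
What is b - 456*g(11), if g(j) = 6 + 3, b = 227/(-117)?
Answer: -480395/117 ≈ -4105.9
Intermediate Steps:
b = -227/117 (b = 227*(-1/117) = -227/117 ≈ -1.9402)
g(j) = 9
b - 456*g(11) = -227/117 - 456*9 = -227/117 - 4104 = -480395/117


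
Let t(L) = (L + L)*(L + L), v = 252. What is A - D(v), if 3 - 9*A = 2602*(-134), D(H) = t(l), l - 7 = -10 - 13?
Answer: 339455/9 ≈ 37717.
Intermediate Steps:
l = -16 (l = 7 + (-10 - 13) = 7 - 23 = -16)
t(L) = 4*L**2 (t(L) = (2*L)*(2*L) = 4*L**2)
D(H) = 1024 (D(H) = 4*(-16)**2 = 4*256 = 1024)
A = 348671/9 (A = 1/3 - 2602*(-134)/9 = 1/3 - 1/9*(-348668) = 1/3 + 348668/9 = 348671/9 ≈ 38741.)
A - D(v) = 348671/9 - 1*1024 = 348671/9 - 1024 = 339455/9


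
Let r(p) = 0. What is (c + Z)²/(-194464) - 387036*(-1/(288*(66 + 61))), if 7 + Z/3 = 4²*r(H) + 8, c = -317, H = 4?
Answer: 15550851/1543558 ≈ 10.075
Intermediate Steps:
Z = 3 (Z = -21 + 3*(4²*0 + 8) = -21 + 3*(16*0 + 8) = -21 + 3*(0 + 8) = -21 + 3*8 = -21 + 24 = 3)
(c + Z)²/(-194464) - 387036*(-1/(288*(66 + 61))) = (-317 + 3)²/(-194464) - 387036*(-1/(288*(66 + 61))) = (-314)²*(-1/194464) - 387036/((-288*127)) = 98596*(-1/194464) - 387036/(-36576) = -24649/48616 - 387036*(-1/36576) = -24649/48616 + 10751/1016 = 15550851/1543558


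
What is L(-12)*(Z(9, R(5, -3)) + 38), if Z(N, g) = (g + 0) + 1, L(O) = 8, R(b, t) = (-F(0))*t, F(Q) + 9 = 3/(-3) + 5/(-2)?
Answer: 12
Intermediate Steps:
F(Q) = -25/2 (F(Q) = -9 + (3/(-3) + 5/(-2)) = -9 + (3*(-1/3) + 5*(-1/2)) = -9 + (-1 - 5/2) = -9 - 7/2 = -25/2)
R(b, t) = 25*t/2 (R(b, t) = (-1*(-25/2))*t = 25*t/2)
Z(N, g) = 1 + g (Z(N, g) = g + 1 = 1 + g)
L(-12)*(Z(9, R(5, -3)) + 38) = 8*((1 + (25/2)*(-3)) + 38) = 8*((1 - 75/2) + 38) = 8*(-73/2 + 38) = 8*(3/2) = 12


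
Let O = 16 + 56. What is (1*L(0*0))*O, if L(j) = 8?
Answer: 576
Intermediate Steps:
O = 72
(1*L(0*0))*O = (1*8)*72 = 8*72 = 576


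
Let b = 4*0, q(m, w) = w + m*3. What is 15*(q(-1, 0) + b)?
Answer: -45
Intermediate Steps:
q(m, w) = w + 3*m
b = 0
15*(q(-1, 0) + b) = 15*((0 + 3*(-1)) + 0) = 15*((0 - 3) + 0) = 15*(-3 + 0) = 15*(-3) = -45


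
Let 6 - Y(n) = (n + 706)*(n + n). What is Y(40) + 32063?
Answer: -27611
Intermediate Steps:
Y(n) = 6 - 2*n*(706 + n) (Y(n) = 6 - (n + 706)*(n + n) = 6 - (706 + n)*2*n = 6 - 2*n*(706 + n))
Y(40) + 32063 = (6 - 1412*40 - 2*40²) + 32063 = (6 - 56480 - 2*1600) + 32063 = (6 - 56480 - 3200) + 32063 = -59674 + 32063 = -27611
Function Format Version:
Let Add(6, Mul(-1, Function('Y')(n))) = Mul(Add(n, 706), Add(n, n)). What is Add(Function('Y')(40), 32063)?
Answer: -27611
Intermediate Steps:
Function('Y')(n) = Add(6, Mul(-2, n, Add(706, n))) (Function('Y')(n) = Add(6, Mul(-1, Mul(Add(n, 706), Add(n, n)))) = Add(6, Mul(-1, Mul(Add(706, n), Mul(2, n)))) = Add(6, Mul(-1, Mul(2, n, Add(706, n)))) = Add(6, Mul(-2, n, Add(706, n))))
Add(Function('Y')(40), 32063) = Add(Add(6, Mul(-1412, 40), Mul(-2, Pow(40, 2))), 32063) = Add(Add(6, -56480, Mul(-2, 1600)), 32063) = Add(Add(6, -56480, -3200), 32063) = Add(-59674, 32063) = -27611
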